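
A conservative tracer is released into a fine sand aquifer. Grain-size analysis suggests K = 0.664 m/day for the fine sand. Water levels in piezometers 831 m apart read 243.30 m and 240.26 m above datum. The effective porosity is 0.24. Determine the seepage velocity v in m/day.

Hydraulic gradient i = (243.30 − 240.26) / 831 = 3.04 / 831 = 0.003658.
Darcy flux q = K · i = 0.6640 × 0.003658 = 0.002429 m/day.
Seepage velocity v = q / n_e = 0.002429 / 0.24 = 0.01012 m/day.

0.0101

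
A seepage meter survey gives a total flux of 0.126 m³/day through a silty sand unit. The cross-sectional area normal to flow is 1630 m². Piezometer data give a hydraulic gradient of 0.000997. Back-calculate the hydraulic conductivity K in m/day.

Hydraulic gradient i = 0.000997.
From Q = K·A·i, K = Q / (A·i) = 0.126 / (1630 × 0.0009970) = 0.07753 m/day.

0.0775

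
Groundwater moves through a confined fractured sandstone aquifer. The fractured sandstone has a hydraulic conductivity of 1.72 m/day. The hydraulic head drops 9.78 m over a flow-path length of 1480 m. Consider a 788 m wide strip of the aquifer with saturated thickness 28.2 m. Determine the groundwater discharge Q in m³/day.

253

Cross-sectional area A = 788 × 28.2 = 22222 m².
Hydraulic gradient i = Δh / L = 9.78 / 1480 = 0.006608.
Darcy's law: Q = K · A · i = 1.720 × 22222 × 0.006608 = 252.6 m³/day.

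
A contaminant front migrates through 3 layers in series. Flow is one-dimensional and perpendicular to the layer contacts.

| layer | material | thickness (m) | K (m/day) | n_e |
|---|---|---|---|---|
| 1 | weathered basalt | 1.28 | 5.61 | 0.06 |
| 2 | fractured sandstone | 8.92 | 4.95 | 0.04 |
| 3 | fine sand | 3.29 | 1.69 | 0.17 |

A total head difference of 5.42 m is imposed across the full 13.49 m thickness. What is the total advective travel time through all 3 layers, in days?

With flow normal to the layers, continuity requires the same specific discharge q through every layer.
Σ(b_i/K_i) = 1.28/5.61 + 8.92/4.95 + 3.29/1.69 = 3.977 d.
q = Δh / Σ(b_i/K_i) = 5.42 / 3.977 = 1.363 m/day.
In each layer the seepage velocity is v_i = q/n_i, so the layer transit time is t_i = b_i·n_i / q:
  layer 1 (weathered basalt): t_1 = 1.28 × 0.06 / 1.363 = 0.05635 d
  layer 2 (fractured sandstone): t_2 = 8.92 × 0.04 / 1.363 = 0.2618 d
  layer 3 (fine sand): t_3 = 3.29 × 0.17 / 1.363 = 0.4104 d
Total t = Σ t_i = 0.7285 days.

0.729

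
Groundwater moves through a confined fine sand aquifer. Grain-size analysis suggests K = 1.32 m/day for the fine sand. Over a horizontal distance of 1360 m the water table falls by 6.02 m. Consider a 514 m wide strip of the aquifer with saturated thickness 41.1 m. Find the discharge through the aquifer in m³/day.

Cross-sectional area A = 514 × 41.1 = 21125 m².
Hydraulic gradient i = Δh / L = 6.02 / 1360 = 0.004426.
Darcy's law: Q = K · A · i = 1.320 × 21125 × 0.004426 = 123.4 m³/day.

123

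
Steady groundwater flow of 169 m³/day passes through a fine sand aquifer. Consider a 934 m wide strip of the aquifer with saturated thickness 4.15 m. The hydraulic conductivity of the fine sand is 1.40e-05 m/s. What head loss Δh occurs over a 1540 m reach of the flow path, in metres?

55.5

Convert K: 1.40e-05 m/s × 86400 = 1.210 m/day.
Cross-sectional area A = 934 × 4.15 = 3876 m².
From Q = K·A·i, i = Q / (K·A) = 169 / (1.210 × 3876) = 0.03605.
Head loss Δh = i · L = 0.03605 × 1540 = 55.51 m.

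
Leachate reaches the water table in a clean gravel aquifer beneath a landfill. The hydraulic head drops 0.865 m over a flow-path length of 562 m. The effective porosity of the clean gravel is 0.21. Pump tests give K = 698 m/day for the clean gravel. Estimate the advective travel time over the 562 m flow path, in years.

0.301

Hydraulic gradient i = Δh / L = 0.865 / 562 = 0.001539.
Darcy flux q = K · i = 698.0 × 0.001539 = 1.074 m/day.
Seepage velocity v = q / n_e = 1.074 / 0.21 = 5.116 m/day.
Travel time t = L / v = 562 / 5.116 = 109.9 days = 0.3008 years.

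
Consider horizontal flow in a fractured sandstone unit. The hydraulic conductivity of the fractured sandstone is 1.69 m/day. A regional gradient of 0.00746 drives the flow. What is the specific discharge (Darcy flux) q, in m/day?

0.0126

Hydraulic gradient i = 0.00746.
Specific discharge q = K · i = 1.690 × 0.007460 = 0.01261 m/day.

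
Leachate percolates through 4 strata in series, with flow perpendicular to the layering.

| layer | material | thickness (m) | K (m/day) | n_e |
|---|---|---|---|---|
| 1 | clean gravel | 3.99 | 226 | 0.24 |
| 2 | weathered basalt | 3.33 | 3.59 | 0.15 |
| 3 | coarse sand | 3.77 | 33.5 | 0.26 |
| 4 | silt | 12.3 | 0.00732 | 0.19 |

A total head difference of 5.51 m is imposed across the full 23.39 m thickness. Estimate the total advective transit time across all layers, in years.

With flow normal to the layers, continuity requires the same specific discharge q through every layer.
Σ(b_i/K_i) = 3.99/226 + 3.33/3.59 + 3.77/33.5 + 12.3/0.00732 = 1681 d.
q = Δh / Σ(b_i/K_i) = 5.51 / 1681 = 0.003277 m/day.
In each layer the seepage velocity is v_i = q/n_i, so the layer transit time is t_i = b_i·n_i / q:
  layer 1 (clean gravel): t_1 = 3.99 × 0.24 / 0.003277 = 292.2 d
  layer 2 (weathered basalt): t_2 = 3.33 × 0.15 / 0.003277 = 152.4 d
  layer 3 (coarse sand): t_3 = 3.77 × 0.26 / 0.003277 = 299.1 d
  layer 4 (silt): t_4 = 12.3 × 0.19 / 0.003277 = 713.1 d
Total t = Σ t_i = 1457 days = 3.989 years.

3.99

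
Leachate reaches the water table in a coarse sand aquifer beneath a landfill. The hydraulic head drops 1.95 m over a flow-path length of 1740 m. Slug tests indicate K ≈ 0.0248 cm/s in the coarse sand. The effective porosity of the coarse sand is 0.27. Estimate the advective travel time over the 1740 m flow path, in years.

53.6

Convert K: 0.0248 cm/s × 864 = 21.43 m/day.
Hydraulic gradient i = Δh / L = 1.95 / 1740 = 0.001121.
Darcy flux q = K · i = 21.43 × 0.001121 = 0.02401 m/day.
Seepage velocity v = q / n_e = 0.02401 / 0.27 = 0.08894 m/day.
Travel time t = L / v = 1740 / 0.08894 = 19564 days = 53.56 years.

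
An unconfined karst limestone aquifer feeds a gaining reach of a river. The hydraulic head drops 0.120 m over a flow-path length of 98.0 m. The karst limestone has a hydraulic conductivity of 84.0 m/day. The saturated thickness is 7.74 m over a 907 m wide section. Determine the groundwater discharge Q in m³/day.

722

Cross-sectional area A = 907 × 7.74 = 7020 m².
Hydraulic gradient i = Δh / L = 0.120 / 98.0 = 0.001224.
Darcy's law: Q = K · A · i = 84.00 × 7020 × 0.001224 = 722.1 m³/day.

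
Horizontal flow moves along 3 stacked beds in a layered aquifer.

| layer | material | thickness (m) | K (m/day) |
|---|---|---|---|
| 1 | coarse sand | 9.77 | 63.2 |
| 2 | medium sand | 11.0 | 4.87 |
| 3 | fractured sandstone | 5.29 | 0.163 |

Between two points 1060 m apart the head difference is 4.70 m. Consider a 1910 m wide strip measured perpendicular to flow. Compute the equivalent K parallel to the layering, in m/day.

25.8

Flow is parallel to layering, so each bed carries its own Darcy discharge and the transmissivities add.
Σ(K_i·b_i) = 63.2×9.77 + 4.87×11.0 + 0.163×5.29 = 671.9 m²/day.
Total thickness b = 26.06 m, so K_eq = Σ(K_i·b_i)/b = 25.78 m/day.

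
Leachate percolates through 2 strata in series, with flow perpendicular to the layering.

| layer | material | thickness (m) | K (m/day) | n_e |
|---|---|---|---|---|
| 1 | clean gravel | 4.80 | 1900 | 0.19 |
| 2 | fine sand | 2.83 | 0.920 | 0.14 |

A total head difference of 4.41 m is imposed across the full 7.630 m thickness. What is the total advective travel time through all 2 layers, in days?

With flow normal to the layers, continuity requires the same specific discharge q through every layer.
Σ(b_i/K_i) = 4.80/1900 + 2.83/0.920 = 3.079 d.
q = Δh / Σ(b_i/K_i) = 4.41 / 3.079 = 1.432 m/day.
In each layer the seepage velocity is v_i = q/n_i, so the layer transit time is t_i = b_i·n_i / q:
  layer 1 (clean gravel): t_1 = 4.80 × 0.19 / 1.432 = 0.6367 d
  layer 2 (fine sand): t_2 = 2.83 × 0.14 / 1.432 = 0.2766 d
Total t = Σ t_i = 0.9133 days.

0.913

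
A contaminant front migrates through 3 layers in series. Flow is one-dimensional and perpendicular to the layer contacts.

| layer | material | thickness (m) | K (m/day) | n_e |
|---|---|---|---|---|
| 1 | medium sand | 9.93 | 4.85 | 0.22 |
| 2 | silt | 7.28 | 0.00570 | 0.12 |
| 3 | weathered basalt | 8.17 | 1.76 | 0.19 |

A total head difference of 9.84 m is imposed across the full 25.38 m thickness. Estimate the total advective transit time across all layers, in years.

1.65

With flow normal to the layers, continuity requires the same specific discharge q through every layer.
Σ(b_i/K_i) = 9.93/4.85 + 7.28/0.00570 + 8.17/1.76 = 1284 d.
q = Δh / Σ(b_i/K_i) = 9.84 / 1284 = 0.007664 m/day.
In each layer the seepage velocity is v_i = q/n_i, so the layer transit time is t_i = b_i·n_i / q:
  layer 1 (medium sand): t_1 = 9.93 × 0.22 / 0.007664 = 285.0 d
  layer 2 (silt): t_2 = 7.28 × 0.12 / 0.007664 = 114.0 d
  layer 3 (weathered basalt): t_3 = 8.17 × 0.19 / 0.007664 = 202.5 d
Total t = Σ t_i = 601.6 days = 1.647 years.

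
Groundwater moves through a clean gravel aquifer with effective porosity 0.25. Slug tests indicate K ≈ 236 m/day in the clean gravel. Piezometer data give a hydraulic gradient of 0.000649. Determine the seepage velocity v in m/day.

Hydraulic gradient i = 0.000649.
Darcy flux q = K · i = 236.0 × 0.0006490 = 0.1532 m/day.
Seepage velocity v = q / n_e = 0.1532 / 0.25 = 0.6127 m/day.

0.613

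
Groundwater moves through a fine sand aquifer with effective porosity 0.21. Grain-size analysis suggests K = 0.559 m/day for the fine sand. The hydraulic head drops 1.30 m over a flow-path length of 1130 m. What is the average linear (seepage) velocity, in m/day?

0.00306

Hydraulic gradient i = Δh / L = 1.30 / 1130 = 0.001150.
Darcy flux q = K · i = 0.5590 × 0.001150 = 0.0006431 m/day.
Seepage velocity v = q / n_e = 0.0006431 / 0.21 = 0.003062 m/day.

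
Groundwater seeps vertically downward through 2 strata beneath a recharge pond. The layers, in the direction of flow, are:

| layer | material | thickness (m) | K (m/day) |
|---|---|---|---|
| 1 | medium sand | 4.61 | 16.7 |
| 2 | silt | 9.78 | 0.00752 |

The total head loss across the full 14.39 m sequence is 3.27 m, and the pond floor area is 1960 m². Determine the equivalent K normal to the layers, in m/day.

Flow is perpendicular to layering, so the layers act in series and the equivalent K is the thickness-weighted harmonic mean.
Total thickness L = 4.61 + 9.78 = 14.39 m.
Σ(b_i/K_i) = 4.61/16.7 + 9.78/0.00752 = 1301 d.
K_eq = L / Σ(b_i/K_i) = 14.39 / 1301 = 0.01106 m/day.

0.0111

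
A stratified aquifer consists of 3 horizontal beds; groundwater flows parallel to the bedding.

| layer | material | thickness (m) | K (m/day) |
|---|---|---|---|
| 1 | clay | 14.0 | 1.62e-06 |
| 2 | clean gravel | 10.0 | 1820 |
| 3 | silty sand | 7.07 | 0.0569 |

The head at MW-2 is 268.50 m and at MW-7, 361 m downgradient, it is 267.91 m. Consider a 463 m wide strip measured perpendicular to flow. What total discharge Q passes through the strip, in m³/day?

Flow is parallel to layering, so each bed carries its own Darcy discharge and the transmissivities add.
Σ(K_i·b_i) = 1.62e-06×14.0 + 1820×10.0 + 0.0569×7.07 = 18200 m²/day.
Hydraulic gradient i = (268.50 − 267.91) / 361 = 0.59 / 361 = 0.001634.
Q = Σ(K_i·b_i) · W · i = 18200 × 463 × 0.001634 = 13772 m³/day.

13800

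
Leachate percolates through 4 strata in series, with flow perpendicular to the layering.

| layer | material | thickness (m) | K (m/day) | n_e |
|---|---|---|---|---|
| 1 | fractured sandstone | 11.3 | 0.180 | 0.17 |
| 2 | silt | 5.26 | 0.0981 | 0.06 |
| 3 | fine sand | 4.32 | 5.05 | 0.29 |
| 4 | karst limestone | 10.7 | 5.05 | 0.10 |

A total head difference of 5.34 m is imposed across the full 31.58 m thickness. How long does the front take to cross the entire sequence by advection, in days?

102

With flow normal to the layers, continuity requires the same specific discharge q through every layer.
Σ(b_i/K_i) = 11.3/0.180 + 5.26/0.0981 + 4.32/5.05 + 10.7/5.05 = 119.4 d.
q = Δh / Σ(b_i/K_i) = 5.34 / 119.4 = 0.04473 m/day.
In each layer the seepage velocity is v_i = q/n_i, so the layer transit time is t_i = b_i·n_i / q:
  layer 1 (fractured sandstone): t_1 = 11.3 × 0.17 / 0.04473 = 42.94 d
  layer 2 (silt): t_2 = 5.26 × 0.06 / 0.04473 = 7.055 d
  layer 3 (fine sand): t_3 = 4.32 × 0.29 / 0.04473 = 28.01 d
  layer 4 (karst limestone): t_4 = 10.7 × 0.10 / 0.04473 = 23.92 d
Total t = Σ t_i = 101.9 days.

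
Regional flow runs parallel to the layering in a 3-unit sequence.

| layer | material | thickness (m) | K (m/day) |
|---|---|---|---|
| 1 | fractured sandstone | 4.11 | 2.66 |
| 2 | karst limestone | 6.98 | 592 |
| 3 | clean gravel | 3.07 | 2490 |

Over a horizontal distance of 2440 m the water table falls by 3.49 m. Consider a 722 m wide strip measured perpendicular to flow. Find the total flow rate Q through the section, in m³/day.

12200

Flow is parallel to layering, so each bed carries its own Darcy discharge and the transmissivities add.
Σ(K_i·b_i) = 2.66×4.11 + 592×6.98 + 2490×3.07 = 11787 m²/day.
Hydraulic gradient i = Δh / L = 3.49 / 2440 = 0.001430.
Q = Σ(K_i·b_i) · W · i = 11787 × 722 × 0.001430 = 12173 m³/day.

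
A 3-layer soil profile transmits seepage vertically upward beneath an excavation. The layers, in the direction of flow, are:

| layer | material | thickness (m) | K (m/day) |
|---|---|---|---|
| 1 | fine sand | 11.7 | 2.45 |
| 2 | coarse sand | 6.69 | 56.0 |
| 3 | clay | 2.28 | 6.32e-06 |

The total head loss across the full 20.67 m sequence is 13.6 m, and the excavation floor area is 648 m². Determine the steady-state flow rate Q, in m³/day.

0.0244

Flow is perpendicular to layering, so the layers act in series and the equivalent K is the thickness-weighted harmonic mean.
Total thickness L = 11.7 + 6.69 + 2.28 = 20.67 m.
Σ(b_i/K_i) = 11.7/2.45 + 6.69/56.0 + 2.28/6.32e-06 = 3.608e+05 d.
K_eq = L / Σ(b_i/K_i) = 20.67 / 3.608e+05 = 5.730e-05 m/day.
Q = K_eq · A · (Δh/L) = 5.730e-05 × 648 × (13.6/20.67) = 0.02443 m³/day.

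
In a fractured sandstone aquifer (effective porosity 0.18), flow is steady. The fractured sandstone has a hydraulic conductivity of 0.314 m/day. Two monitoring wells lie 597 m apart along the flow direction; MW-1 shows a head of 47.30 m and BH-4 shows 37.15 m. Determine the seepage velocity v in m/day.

Hydraulic gradient i = (47.30 − 37.15) / 597 = 10.15 / 597 = 0.01700.
Darcy flux q = K · i = 0.3140 × 0.01700 = 0.005339 m/day.
Seepage velocity v = q / n_e = 0.005339 / 0.18 = 0.02966 m/day.

0.0297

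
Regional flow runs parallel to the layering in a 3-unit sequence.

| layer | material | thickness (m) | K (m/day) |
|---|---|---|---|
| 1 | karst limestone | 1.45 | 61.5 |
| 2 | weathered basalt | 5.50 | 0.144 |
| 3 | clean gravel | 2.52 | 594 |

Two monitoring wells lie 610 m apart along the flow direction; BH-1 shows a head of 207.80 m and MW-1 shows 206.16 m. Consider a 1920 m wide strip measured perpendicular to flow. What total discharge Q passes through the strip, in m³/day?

8190

Flow is parallel to layering, so each bed carries its own Darcy discharge and the transmissivities add.
Σ(K_i·b_i) = 61.5×1.45 + 0.144×5.50 + 594×2.52 = 1587 m²/day.
Hydraulic gradient i = (207.80 − 206.16) / 610 = 1.64 / 610 = 0.002689.
Q = Σ(K_i·b_i) · W · i = 1587 × 1920 × 0.002689 = 8191 m³/day.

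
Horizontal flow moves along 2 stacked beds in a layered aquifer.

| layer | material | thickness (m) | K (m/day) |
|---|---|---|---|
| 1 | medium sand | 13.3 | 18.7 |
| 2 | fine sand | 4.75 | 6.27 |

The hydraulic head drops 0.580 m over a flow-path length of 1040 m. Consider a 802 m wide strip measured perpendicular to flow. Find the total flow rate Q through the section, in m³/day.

Flow is parallel to layering, so each bed carries its own Darcy discharge and the transmissivities add.
Σ(K_i·b_i) = 18.7×13.3 + 6.27×4.75 = 278.5 m²/day.
Hydraulic gradient i = Δh / L = 0.580 / 1040 = 0.0005577.
Q = Σ(K_i·b_i) · W · i = 278.5 × 802 × 0.0005577 = 124.6 m³/day.

125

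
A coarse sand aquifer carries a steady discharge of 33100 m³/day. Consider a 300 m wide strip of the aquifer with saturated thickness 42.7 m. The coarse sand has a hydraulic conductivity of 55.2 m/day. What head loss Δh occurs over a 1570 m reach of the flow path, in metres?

73.5

Cross-sectional area A = 300 × 42.7 = 12810 m².
From Q = K·A·i, i = Q / (K·A) = 33100 / (55.20 × 12810) = 0.04681.
Head loss Δh = i · L = 0.04681 × 1570 = 73.49 m.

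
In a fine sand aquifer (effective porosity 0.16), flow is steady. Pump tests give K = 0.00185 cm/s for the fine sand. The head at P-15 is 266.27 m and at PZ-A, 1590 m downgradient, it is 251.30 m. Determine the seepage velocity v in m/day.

0.0941

Convert K: 0.00185 cm/s × 864 = 1.598 m/day.
Hydraulic gradient i = (266.27 − 251.30) / 1590 = 14.97 / 1590 = 0.009415.
Darcy flux q = K · i = 1.598 × 0.009415 = 0.01505 m/day.
Seepage velocity v = q / n_e = 0.01505 / 0.16 = 0.09406 m/day.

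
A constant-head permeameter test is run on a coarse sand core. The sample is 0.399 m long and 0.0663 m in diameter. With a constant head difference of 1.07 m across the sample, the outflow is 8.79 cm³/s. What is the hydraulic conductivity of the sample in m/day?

82.0

Cross-sectional area A = π·(d/2)² = π × (0.0663/2)² = 0.003452 m².
Convert discharge: 8.79 cm³/s = 8.790e-06 m³/s.
Darcy's law rearranged: K = Q·L / (A·Δh) = 8.790e-06 × 0.399 / (0.003452 × 1.07) = 0.0009494 m/s = 82.03 m/day.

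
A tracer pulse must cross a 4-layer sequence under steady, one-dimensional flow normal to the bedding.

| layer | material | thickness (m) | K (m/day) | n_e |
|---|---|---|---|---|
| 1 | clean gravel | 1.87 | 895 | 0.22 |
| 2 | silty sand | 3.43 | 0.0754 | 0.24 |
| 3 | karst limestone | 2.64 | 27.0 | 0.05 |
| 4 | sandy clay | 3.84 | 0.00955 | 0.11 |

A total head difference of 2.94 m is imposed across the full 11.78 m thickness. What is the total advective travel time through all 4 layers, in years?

With flow normal to the layers, continuity requires the same specific discharge q through every layer.
Σ(b_i/K_i) = 1.87/895 + 3.43/0.0754 + 2.64/27.0 + 3.84/0.00955 = 447.7 d.
q = Δh / Σ(b_i/K_i) = 2.94 / 447.7 = 0.006567 m/day.
In each layer the seepage velocity is v_i = q/n_i, so the layer transit time is t_i = b_i·n_i / q:
  layer 1 (clean gravel): t_1 = 1.87 × 0.22 / 0.006567 = 62.65 d
  layer 2 (silty sand): t_2 = 3.43 × 0.24 / 0.006567 = 125.4 d
  layer 3 (karst limestone): t_3 = 2.64 × 0.05 / 0.006567 = 20.10 d
  layer 4 (sandy clay): t_4 = 3.84 × 0.11 / 0.006567 = 64.32 d
Total t = Σ t_i = 272.4 days = 0.7458 years.

0.746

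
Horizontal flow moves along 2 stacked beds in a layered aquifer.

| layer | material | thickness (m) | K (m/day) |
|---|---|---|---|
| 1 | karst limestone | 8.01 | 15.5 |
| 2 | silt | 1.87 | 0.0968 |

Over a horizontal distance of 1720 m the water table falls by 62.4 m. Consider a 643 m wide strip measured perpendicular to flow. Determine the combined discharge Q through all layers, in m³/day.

Flow is parallel to layering, so each bed carries its own Darcy discharge and the transmissivities add.
Σ(K_i·b_i) = 15.5×8.01 + 0.0968×1.87 = 124.3 m²/day.
Hydraulic gradient i = Δh / L = 62.4 / 1720 = 0.03628.
Q = Σ(K_i·b_i) · W · i = 124.3 × 643 × 0.03628 = 2900 m³/day.

2900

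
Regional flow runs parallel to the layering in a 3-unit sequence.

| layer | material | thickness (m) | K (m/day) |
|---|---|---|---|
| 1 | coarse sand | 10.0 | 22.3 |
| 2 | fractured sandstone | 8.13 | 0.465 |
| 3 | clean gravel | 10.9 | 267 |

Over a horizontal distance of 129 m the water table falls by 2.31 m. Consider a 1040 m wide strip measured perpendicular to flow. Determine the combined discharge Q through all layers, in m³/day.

Flow is parallel to layering, so each bed carries its own Darcy discharge and the transmissivities add.
Σ(K_i·b_i) = 22.3×10.0 + 0.465×8.13 + 267×10.9 = 3137 m²/day.
Hydraulic gradient i = Δh / L = 2.31 / 129 = 0.01791.
Q = Σ(K_i·b_i) · W · i = 3137 × 1040 × 0.01791 = 58423 m³/day.

58400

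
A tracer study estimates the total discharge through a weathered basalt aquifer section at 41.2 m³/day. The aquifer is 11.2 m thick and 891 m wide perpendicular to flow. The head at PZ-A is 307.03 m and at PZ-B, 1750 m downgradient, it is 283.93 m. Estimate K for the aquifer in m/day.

0.313

Cross-sectional area A = 891 × 11.2 = 9979 m².
Hydraulic gradient i = (307.03 − 283.93) / 1750 = 23.1 / 1750 = 0.01320.
From Q = K·A·i, K = Q / (A·i) = 41.2 / (9979 × 0.01320) = 0.3128 m/day.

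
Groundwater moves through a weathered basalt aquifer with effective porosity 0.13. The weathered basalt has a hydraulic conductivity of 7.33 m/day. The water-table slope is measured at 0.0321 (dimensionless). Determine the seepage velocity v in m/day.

Hydraulic gradient i = 0.0321.
Darcy flux q = K · i = 7.330 × 0.03210 = 0.2353 m/day.
Seepage velocity v = q / n_e = 0.2353 / 0.13 = 1.810 m/day.

1.81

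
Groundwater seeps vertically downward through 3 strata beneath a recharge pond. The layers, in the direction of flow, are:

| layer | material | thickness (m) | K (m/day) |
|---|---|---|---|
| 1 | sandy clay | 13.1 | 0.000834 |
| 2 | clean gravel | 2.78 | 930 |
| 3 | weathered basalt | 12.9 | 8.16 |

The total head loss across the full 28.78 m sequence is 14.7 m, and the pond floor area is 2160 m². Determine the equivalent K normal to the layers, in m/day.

Flow is perpendicular to layering, so the layers act in series and the equivalent K is the thickness-weighted harmonic mean.
Total thickness L = 13.1 + 2.78 + 12.9 = 28.78 m.
Σ(b_i/K_i) = 13.1/0.000834 + 2.78/930 + 12.9/8.16 = 15709 d.
K_eq = L / Σ(b_i/K_i) = 28.78 / 15709 = 0.001832 m/day.

0.00183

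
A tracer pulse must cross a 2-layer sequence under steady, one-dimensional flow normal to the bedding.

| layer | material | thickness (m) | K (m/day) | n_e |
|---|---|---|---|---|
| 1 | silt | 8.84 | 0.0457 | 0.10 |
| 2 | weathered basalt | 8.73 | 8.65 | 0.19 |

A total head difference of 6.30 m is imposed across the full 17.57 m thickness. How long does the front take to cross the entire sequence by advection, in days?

With flow normal to the layers, continuity requires the same specific discharge q through every layer.
Σ(b_i/K_i) = 8.84/0.0457 + 8.73/8.65 = 194.4 d.
q = Δh / Σ(b_i/K_i) = 6.30 / 194.4 = 0.03240 m/day.
In each layer the seepage velocity is v_i = q/n_i, so the layer transit time is t_i = b_i·n_i / q:
  layer 1 (silt): t_1 = 8.84 × 0.10 / 0.03240 = 27.28 d
  layer 2 (weathered basalt): t_2 = 8.73 × 0.19 / 0.03240 = 51.19 d
Total t = Σ t_i = 78.48 days.

78.5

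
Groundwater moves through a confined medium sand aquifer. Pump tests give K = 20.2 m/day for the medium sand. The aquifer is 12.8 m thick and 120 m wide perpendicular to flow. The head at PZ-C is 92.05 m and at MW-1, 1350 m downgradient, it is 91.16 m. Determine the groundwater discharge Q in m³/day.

20.5

Cross-sectional area A = 120 × 12.8 = 1536 m².
Hydraulic gradient i = (92.05 − 91.16) / 1350 = 0.89 / 1350 = 0.0006593.
Darcy's law: Q = K · A · i = 20.20 × 1536 × 0.0006593 = 20.45 m³/day.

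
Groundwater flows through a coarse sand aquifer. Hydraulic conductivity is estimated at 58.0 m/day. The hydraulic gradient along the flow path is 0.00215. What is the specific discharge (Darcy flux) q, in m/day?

Hydraulic gradient i = 0.00215.
Specific discharge q = K · i = 58.00 × 0.002150 = 0.1247 m/day.

0.125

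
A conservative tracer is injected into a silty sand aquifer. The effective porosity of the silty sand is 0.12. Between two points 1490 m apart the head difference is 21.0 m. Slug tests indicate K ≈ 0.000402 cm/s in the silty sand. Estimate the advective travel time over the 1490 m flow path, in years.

Convert K: 0.000402 cm/s × 864 = 0.3473 m/day.
Hydraulic gradient i = Δh / L = 21.0 / 1490 = 0.01409.
Darcy flux q = K · i = 0.3473 × 0.01409 = 0.004895 m/day.
Seepage velocity v = q / n_e = 0.004895 / 0.12 = 0.04079 m/day.
Travel time t = L / v = 1490 / 0.04079 = 36525 days = 100.0 years.

100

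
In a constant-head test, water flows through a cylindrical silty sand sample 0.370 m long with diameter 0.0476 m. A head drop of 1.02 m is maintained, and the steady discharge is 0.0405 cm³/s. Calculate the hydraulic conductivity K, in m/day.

Cross-sectional area A = π·(d/2)² = π × (0.0476/2)² = 0.001780 m².
Convert discharge: 0.0405 cm³/s = 4.050e-08 m³/s.
Darcy's law rearranged: K = Q·L / (A·Δh) = 4.050e-08 × 0.370 / (0.001780 × 1.02) = 8.256e-06 m/s = 0.7133 m/day.

0.713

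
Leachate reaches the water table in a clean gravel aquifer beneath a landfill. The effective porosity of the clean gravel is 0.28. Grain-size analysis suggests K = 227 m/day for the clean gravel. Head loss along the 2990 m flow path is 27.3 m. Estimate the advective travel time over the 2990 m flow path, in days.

404

Hydraulic gradient i = Δh / L = 27.3 / 2990 = 0.009130.
Darcy flux q = K · i = 227.0 × 0.009130 = 2.073 m/day.
Seepage velocity v = q / n_e = 2.073 / 0.28 = 7.402 m/day.
Travel time t = L / v = 2990 / 7.402 = 403.9 days.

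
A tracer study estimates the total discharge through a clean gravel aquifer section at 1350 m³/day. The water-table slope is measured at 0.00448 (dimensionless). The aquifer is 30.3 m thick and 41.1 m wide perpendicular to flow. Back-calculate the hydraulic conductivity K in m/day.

242

Cross-sectional area A = 41.1 × 30.3 = 1245 m².
Hydraulic gradient i = 0.00448.
From Q = K·A·i, K = Q / (A·i) = 1350 / (1245 × 0.004480) = 242.0 m/day.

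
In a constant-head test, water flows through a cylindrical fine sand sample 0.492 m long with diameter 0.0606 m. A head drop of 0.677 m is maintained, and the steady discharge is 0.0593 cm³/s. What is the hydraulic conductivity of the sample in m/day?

Cross-sectional area A = π·(d/2)² = π × (0.0606/2)² = 0.002884 m².
Convert discharge: 0.0593 cm³/s = 5.930e-08 m³/s.
Darcy's law rearranged: K = Q·L / (A·Δh) = 5.930e-08 × 0.492 / (0.002884 × 0.677) = 1.494e-05 m/s = 1.291 m/day.

1.29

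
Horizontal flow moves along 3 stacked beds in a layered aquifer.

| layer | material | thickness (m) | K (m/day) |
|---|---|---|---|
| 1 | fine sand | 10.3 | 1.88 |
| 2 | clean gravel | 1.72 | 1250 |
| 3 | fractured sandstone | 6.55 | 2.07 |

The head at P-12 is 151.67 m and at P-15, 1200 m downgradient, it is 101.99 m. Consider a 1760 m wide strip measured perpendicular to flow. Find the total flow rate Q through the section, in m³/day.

Flow is parallel to layering, so each bed carries its own Darcy discharge and the transmissivities add.
Σ(K_i·b_i) = 1.88×10.3 + 1250×1.72 + 2.07×6.55 = 2183 m²/day.
Hydraulic gradient i = (151.67 − 101.99) / 1200 = 49.68 / 1200 = 0.04140.
Q = Σ(K_i·b_i) · W · i = 2183 × 1760 × 0.04140 = 1.591e+05 m³/day.

159000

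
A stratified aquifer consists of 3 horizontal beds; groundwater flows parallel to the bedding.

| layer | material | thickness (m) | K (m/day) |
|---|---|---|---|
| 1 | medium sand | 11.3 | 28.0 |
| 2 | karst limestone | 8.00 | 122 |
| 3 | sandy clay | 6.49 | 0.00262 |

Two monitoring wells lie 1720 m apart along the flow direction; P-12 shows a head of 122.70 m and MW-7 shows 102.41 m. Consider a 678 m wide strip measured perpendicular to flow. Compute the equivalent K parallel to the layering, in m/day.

Flow is parallel to layering, so each bed carries its own Darcy discharge and the transmissivities add.
Σ(K_i·b_i) = 28.0×11.3 + 122×8.00 + 0.00262×6.49 = 1292 m²/day.
Total thickness b = 25.79 m, so K_eq = Σ(K_i·b_i)/b = 50.11 m/day.

50.1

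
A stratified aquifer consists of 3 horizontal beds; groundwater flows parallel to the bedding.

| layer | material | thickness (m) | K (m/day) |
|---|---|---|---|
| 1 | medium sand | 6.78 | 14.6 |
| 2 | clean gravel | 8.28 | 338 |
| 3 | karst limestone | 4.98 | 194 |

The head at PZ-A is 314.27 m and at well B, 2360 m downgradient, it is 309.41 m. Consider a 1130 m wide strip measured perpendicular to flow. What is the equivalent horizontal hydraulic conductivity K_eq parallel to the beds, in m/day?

Flow is parallel to layering, so each bed carries its own Darcy discharge and the transmissivities add.
Σ(K_i·b_i) = 14.6×6.78 + 338×8.28 + 194×4.98 = 3864 m²/day.
Total thickness b = 20.04 m, so K_eq = Σ(K_i·b_i)/b = 192.8 m/day.

193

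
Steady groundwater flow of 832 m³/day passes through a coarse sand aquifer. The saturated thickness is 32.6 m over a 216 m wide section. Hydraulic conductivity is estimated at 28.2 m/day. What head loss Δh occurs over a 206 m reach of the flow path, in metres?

Cross-sectional area A = 216 × 32.6 = 7042 m².
From Q = K·A·i, i = Q / (K·A) = 832 / (28.20 × 7042) = 0.004190.
Head loss Δh = i · L = 0.004190 × 206 = 0.8631 m.

0.863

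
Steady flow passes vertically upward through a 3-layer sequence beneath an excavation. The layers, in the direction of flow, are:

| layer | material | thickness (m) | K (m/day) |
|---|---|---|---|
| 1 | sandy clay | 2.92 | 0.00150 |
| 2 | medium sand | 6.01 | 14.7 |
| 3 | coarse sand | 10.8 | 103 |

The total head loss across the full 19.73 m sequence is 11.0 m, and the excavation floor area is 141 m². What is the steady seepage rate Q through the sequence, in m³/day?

0.797

Flow is perpendicular to layering, so the layers act in series and the equivalent K is the thickness-weighted harmonic mean.
Total thickness L = 2.92 + 6.01 + 10.8 = 19.73 m.
Σ(b_i/K_i) = 2.92/0.00150 + 6.01/14.7 + 10.8/103 = 1947 d.
K_eq = L / Σ(b_i/K_i) = 19.73 / 1947 = 0.01013 m/day.
Q = K_eq · A · (Δh/L) = 0.01013 × 141 × (11.0/19.73) = 0.7965 m³/day.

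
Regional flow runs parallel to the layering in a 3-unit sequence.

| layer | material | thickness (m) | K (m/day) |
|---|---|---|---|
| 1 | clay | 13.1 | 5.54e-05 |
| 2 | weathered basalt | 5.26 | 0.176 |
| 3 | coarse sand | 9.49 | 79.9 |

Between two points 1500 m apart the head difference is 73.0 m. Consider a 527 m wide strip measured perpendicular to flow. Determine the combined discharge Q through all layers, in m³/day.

19500

Flow is parallel to layering, so each bed carries its own Darcy discharge and the transmissivities add.
Σ(K_i·b_i) = 5.54e-05×13.1 + 0.176×5.26 + 79.9×9.49 = 759.2 m²/day.
Hydraulic gradient i = Δh / L = 73.0 / 1500 = 0.04867.
Q = Σ(K_i·b_i) · W · i = 759.2 × 527 × 0.04867 = 19471 m³/day.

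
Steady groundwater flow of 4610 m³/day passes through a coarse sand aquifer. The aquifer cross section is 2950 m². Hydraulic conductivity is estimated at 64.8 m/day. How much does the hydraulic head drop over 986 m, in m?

From Q = K·A·i, i = Q / (K·A) = 4610 / (64.80 × 2950) = 0.02412.
Head loss Δh = i · L = 0.02412 × 986 = 23.78 m.

23.8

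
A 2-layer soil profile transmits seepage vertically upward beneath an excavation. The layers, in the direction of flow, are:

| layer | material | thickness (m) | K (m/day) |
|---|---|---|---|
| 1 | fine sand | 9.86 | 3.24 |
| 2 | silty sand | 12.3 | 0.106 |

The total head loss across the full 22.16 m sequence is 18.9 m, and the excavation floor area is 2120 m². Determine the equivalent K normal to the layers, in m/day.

Flow is perpendicular to layering, so the layers act in series and the equivalent K is the thickness-weighted harmonic mean.
Total thickness L = 9.86 + 12.3 = 22.16 m.
Σ(b_i/K_i) = 9.86/3.24 + 12.3/0.106 = 119.1 d.
K_eq = L / Σ(b_i/K_i) = 22.16 / 119.1 = 0.1861 m/day.

0.186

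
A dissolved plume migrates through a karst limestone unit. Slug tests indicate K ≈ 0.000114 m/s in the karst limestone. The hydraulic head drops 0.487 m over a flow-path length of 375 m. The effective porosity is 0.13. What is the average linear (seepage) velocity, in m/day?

0.0984

Convert K: 0.000114 m/s × 86400 = 9.850 m/day.
Hydraulic gradient i = Δh / L = 0.487 / 375 = 0.001299.
Darcy flux q = K · i = 9.850 × 0.001299 = 0.01279 m/day.
Seepage velocity v = q / n_e = 0.01279 / 0.13 = 0.09839 m/day.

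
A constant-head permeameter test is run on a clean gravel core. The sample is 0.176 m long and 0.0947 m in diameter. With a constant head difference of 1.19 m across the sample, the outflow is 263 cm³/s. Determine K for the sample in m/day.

477

Cross-sectional area A = π·(d/2)² = π × (0.0947/2)² = 0.007044 m².
Convert discharge: 263 cm³/s = 0.0002630 m³/s.
Darcy's law rearranged: K = Q·L / (A·Δh) = 0.0002630 × 0.176 / (0.007044 × 1.19) = 0.005522 m/s = 477.1 m/day.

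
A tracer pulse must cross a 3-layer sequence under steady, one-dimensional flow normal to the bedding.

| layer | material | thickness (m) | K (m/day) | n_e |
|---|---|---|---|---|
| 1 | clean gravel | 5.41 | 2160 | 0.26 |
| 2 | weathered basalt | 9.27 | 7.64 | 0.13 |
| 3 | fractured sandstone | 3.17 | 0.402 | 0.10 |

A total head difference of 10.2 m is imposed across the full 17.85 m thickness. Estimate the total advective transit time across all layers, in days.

With flow normal to the layers, continuity requires the same specific discharge q through every layer.
Σ(b_i/K_i) = 5.41/2160 + 9.27/7.64 + 3.17/0.402 = 9.101 d.
q = Δh / Σ(b_i/K_i) = 10.2 / 9.101 = 1.121 m/day.
In each layer the seepage velocity is v_i = q/n_i, so the layer transit time is t_i = b_i·n_i / q:
  layer 1 (clean gravel): t_1 = 5.41 × 0.26 / 1.121 = 1.255 d
  layer 2 (weathered basalt): t_2 = 9.27 × 0.13 / 1.121 = 1.075 d
  layer 3 (fractured sandstone): t_3 = 3.17 × 0.10 / 1.121 = 0.2829 d
Total t = Σ t_i = 2.613 days.

2.61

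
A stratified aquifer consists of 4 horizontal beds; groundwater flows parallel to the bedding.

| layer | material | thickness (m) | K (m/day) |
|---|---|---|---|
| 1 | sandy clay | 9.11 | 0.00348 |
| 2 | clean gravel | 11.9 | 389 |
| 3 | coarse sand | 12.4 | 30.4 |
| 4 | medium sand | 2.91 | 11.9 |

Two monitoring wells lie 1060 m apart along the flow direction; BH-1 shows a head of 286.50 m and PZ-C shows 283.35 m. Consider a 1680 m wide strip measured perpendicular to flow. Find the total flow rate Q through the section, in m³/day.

Flow is parallel to layering, so each bed carries its own Darcy discharge and the transmissivities add.
Σ(K_i·b_i) = 0.00348×9.11 + 389×11.9 + 30.4×12.4 + 11.9×2.91 = 5041 m²/day.
Hydraulic gradient i = (286.50 − 283.35) / 1060 = 3.15 / 1060 = 0.002972.
Q = Σ(K_i·b_i) · W · i = 5041 × 1680 × 0.002972 = 25166 m³/day.

25200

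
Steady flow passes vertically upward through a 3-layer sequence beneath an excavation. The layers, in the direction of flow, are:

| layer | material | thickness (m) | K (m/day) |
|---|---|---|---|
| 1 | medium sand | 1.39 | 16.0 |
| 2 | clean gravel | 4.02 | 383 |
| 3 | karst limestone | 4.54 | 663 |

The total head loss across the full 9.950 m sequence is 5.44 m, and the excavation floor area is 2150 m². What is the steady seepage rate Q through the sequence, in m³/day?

112000

Flow is perpendicular to layering, so the layers act in series and the equivalent K is the thickness-weighted harmonic mean.
Total thickness L = 1.39 + 4.02 + 4.54 = 9.950 m.
Σ(b_i/K_i) = 1.39/16.0 + 4.02/383 + 4.54/663 = 0.1042 d.
K_eq = L / Σ(b_i/K_i) = 9.950 / 0.1042 = 95.47 m/day.
Q = K_eq · A · (Δh/L) = 95.47 × 2150 × (5.44/9.950) = 1.122e+05 m³/day.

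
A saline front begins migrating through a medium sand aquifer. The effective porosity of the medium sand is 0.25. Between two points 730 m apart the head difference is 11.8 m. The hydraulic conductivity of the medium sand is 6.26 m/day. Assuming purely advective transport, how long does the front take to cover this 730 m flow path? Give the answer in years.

Hydraulic gradient i = Δh / L = 11.8 / 730 = 0.01616.
Darcy flux q = K · i = 6.260 × 0.01616 = 0.1012 m/day.
Seepage velocity v = q / n_e = 0.1012 / 0.25 = 0.4048 m/day.
Travel time t = L / v = 730 / 0.4048 = 1804 days = 4.938 years.

4.94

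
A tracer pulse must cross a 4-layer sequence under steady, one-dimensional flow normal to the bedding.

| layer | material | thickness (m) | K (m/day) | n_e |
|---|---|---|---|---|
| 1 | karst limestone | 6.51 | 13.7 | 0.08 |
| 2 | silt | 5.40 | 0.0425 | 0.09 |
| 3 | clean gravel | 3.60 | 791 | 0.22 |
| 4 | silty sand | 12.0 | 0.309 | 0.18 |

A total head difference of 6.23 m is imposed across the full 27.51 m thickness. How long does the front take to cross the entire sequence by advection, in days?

With flow normal to the layers, continuity requires the same specific discharge q through every layer.
Σ(b_i/K_i) = 6.51/13.7 + 5.40/0.0425 + 3.60/791 + 12.0/0.309 = 166.4 d.
q = Δh / Σ(b_i/K_i) = 6.23 / 166.4 = 0.03745 m/day.
In each layer the seepage velocity is v_i = q/n_i, so the layer transit time is t_i = b_i·n_i / q:
  layer 1 (karst limestone): t_1 = 6.51 × 0.08 / 0.03745 = 13.91 d
  layer 2 (silt): t_2 = 5.40 × 0.09 / 0.03745 = 12.98 d
  layer 3 (clean gravel): t_3 = 3.60 × 0.22 / 0.03745 = 21.15 d
  layer 4 (silty sand): t_4 = 12.0 × 0.18 / 0.03745 = 57.68 d
Total t = Σ t_i = 105.7 days.

106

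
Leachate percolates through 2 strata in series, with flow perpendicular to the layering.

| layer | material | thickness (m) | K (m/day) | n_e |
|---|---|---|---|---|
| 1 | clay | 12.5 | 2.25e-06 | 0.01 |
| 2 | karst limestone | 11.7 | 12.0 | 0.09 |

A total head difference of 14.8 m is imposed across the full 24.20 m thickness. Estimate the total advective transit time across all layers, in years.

1210

With flow normal to the layers, continuity requires the same specific discharge q through every layer.
Σ(b_i/K_i) = 12.5/2.25e-06 + 11.7/12.0 = 5.556e+06 d.
q = Δh / Σ(b_i/K_i) = 14.8 / 5.556e+06 = 2.664e-06 m/day.
In each layer the seepage velocity is v_i = q/n_i, so the layer transit time is t_i = b_i·n_i / q:
  layer 1 (clay): t_1 = 12.5 × 0.01 / 2.664e-06 = 46922 d
  layer 2 (karst limestone): t_2 = 11.7 × 0.09 / 2.664e-06 = 3.953e+05 d
Total t = Σ t_i = 4.422e+05 days = 1211 years.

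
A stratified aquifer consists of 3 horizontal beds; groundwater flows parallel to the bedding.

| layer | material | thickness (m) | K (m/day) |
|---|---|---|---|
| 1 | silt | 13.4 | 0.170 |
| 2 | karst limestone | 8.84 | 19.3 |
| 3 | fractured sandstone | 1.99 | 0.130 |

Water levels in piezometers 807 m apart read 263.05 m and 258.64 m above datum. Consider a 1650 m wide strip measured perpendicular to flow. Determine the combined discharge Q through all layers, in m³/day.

Flow is parallel to layering, so each bed carries its own Darcy discharge and the transmissivities add.
Σ(K_i·b_i) = 0.170×13.4 + 19.3×8.84 + 0.130×1.99 = 173.1 m²/day.
Hydraulic gradient i = (263.05 − 258.64) / 807 = 4.41 / 807 = 0.005465.
Q = Σ(K_i·b_i) · W · i = 173.1 × 1650 × 0.005465 = 1561 m³/day.

1560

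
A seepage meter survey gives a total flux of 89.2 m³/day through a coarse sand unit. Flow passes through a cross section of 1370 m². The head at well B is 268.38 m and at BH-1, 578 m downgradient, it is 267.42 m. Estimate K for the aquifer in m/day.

39.2

Hydraulic gradient i = (268.38 − 267.42) / 578 = 0.96 / 578 = 0.001661.
From Q = K·A·i, K = Q / (A·i) = 89.2 / (1370 × 0.001661) = 39.20 m/day.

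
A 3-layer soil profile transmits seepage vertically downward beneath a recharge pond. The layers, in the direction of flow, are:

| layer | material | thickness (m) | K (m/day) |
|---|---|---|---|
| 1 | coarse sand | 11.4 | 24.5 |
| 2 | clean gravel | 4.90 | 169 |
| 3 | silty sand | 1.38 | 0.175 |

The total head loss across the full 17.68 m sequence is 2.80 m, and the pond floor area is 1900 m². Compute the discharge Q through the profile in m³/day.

Flow is perpendicular to layering, so the layers act in series and the equivalent K is the thickness-weighted harmonic mean.
Total thickness L = 11.4 + 4.90 + 1.38 = 17.68 m.
Σ(b_i/K_i) = 11.4/24.5 + 4.90/169 + 1.38/0.175 = 8.380 d.
K_eq = L / Σ(b_i/K_i) = 17.68 / 8.380 = 2.110 m/day.
Q = K_eq · A · (Δh/L) = 2.110 × 1900 × (2.80/17.68) = 634.8 m³/day.

635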